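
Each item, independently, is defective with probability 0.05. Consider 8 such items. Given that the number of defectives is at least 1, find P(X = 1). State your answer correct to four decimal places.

X ~ Binomial(8, 0.05). Want P(X=1 | X≥1) = P(X=1) / P(X≥1).
P(X=1) = C(8,1)·0.05^1·0.95^7 = 0.279335
P(X≥1) = 1 − 0.663420 = 0.336580
Ratio = 0.279335 / 0.336580 = 0.829922

0.8299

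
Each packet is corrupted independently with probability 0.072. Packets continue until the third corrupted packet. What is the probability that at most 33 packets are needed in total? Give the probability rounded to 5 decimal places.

Finishing within 33 packets ⇔ at least 3 successes in the first 33. With X ~ Binomial(33, 0.072), P(Y ≤ 33) = 1 − P(X ≤ 2).
  k=0: C(33,0)·0.072^0·0.928^33 = 0.0849343
  k=1: C(33,1)·0.072^1·0.928^32 = 0.2174611
  k=2: C(33,2)·0.072^2·0.928^31 = 0.2699518
1 − 0.5723472 = 0.4276528

0.42765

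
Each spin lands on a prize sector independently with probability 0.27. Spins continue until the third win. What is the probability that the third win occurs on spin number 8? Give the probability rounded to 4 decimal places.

0.0857

Y = trial on which the third success occurs; negative binomial, r=3, p=0.27.
P(Y=8) = C(7,2) · p^3 · (1−p)^5
= 21 · 0.019683 · 0.20731 = 0.085689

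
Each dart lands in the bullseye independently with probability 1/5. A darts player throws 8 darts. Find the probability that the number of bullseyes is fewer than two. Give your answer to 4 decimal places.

X ~ Binomial(8, 0.20); P(X ≤ 1) = Σ C(8,k) p^k (1−p)^(8−k) over k:
  k=0: C(8,0)·0.20^0·0.80^8 = 0.167772
  k=1: C(8,1)·0.20^1·0.80^7 = 0.335544
Total = 0.503316

0.5033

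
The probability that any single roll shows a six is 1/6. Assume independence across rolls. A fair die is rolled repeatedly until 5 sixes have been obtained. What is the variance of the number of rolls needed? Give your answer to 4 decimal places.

150.0000

Y = total rolls until the fifth success; negative binomial with r=5, p=0.166667.
Var(Y) = r(1−p)/p² = 5·0.833333 / 0.166667² = 150.000000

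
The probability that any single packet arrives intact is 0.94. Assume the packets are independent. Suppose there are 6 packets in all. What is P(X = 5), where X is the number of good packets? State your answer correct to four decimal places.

0.2642

X ~ Binomial(n=6, p=0.94).
P(X=5) = C(6,5) · p^5 · (1−p)^1
= 6 · 0.7339 · 0.06 = 0.264205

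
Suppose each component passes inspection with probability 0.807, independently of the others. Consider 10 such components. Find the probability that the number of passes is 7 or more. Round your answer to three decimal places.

X ~ Binomial(10, 0.807); P(X ≥ 7) = Σ C(10,k) p^k (1−p)^(10−k) over k:
  k=7: C(10,7)·0.807^7·0.193^3 = 0.19229
  k=8: C(10,8)·0.807^8·0.193^2 = 0.30152
  k=9: C(10,9)·0.807^9·0.193^1 = 0.28017
  k=10: C(10,10)·0.807^10·0.193^0 = 0.11715
Total = 0.89113

0.891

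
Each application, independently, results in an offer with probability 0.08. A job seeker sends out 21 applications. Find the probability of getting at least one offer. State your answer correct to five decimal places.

P(at least one) = 1 − P(none) = 1 − (1 − 0.08)^21
= 1 − 0.1735979 = 0.8264021

0.82640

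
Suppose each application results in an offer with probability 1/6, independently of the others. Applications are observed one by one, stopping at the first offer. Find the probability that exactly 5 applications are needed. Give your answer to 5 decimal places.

0.08038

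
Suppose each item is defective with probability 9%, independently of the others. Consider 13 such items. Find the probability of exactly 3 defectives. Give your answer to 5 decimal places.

0.08119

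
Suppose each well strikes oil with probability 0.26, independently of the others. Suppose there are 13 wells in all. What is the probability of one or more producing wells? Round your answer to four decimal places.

P(at least one) = 1 − P(none) = 1 − (1 − 0.26)^13
= 1 − 0.019953 = 0.980047

0.9800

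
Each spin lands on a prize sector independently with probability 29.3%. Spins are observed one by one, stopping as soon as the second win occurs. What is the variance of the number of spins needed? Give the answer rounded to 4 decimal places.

16.4708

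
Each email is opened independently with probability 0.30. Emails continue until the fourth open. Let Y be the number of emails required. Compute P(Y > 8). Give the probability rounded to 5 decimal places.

Needing more than 8 emails ⇔ fewer than 4 successes in the first 8. With X ~ Binomial(8, 0.30), P(Y > 8) = P(X ≤ 3).
  k=0: C(8,0)·0.30^0·0.70^8 = 0.0576480
  k=1: C(8,1)·0.30^1·0.70^7 = 0.1976503
  k=2: C(8,2)·0.30^2·0.70^6 = 0.2964755
  k=3: C(8,3)·0.30^3·0.70^5 = 0.2541218
P(X ≤ 3) = 0.8058956

0.80590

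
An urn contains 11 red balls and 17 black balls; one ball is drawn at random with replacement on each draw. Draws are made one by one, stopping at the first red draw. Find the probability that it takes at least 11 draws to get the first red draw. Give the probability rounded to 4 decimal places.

0.0068

Y = number of draws to the first success; geometric, p = 0.392857.
P(Y > 10) = P(first 10 all fail) = (1−p)^10 = 0.006806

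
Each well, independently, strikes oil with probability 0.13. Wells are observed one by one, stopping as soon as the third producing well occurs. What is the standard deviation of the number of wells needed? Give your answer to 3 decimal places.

12.427

Y = total wells until the third success; negative binomial with r=3, p=0.13.
SD(Y) = √[r(1−p)/p²] = √(154.43787) = 12.42730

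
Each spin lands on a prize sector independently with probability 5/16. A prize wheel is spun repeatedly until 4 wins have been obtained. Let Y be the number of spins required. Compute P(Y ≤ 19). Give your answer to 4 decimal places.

0.8899

Finishing within 19 spins ⇔ at least 4 successes in the first 19. With X ~ Binomial(19, 0.3125), P(Y ≤ 19) = 1 − P(X ≤ 3).
  k=0: C(19,0)·0.3125^0·0.6875^19 = 0.000809
  k=1: C(19,1)·0.3125^1·0.6875^18 = 0.006991
  k=2: C(19,2)·0.3125^2·0.6875^17 = 0.028598
  k=3: C(19,3)·0.3125^3·0.6875^16 = 0.073661
1 − 0.110059 = 0.889941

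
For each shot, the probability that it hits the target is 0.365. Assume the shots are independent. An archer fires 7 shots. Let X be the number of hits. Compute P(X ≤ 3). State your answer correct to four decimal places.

X ~ Binomial(7, 0.365); P(X ≤ 3) = Σ C(7,k) p^k (1−p)^(7−k) over k:
  k=0: C(7,0)·0.365^0·0.635^7 = 0.041631
  k=1: C(7,1)·0.365^1·0.635^6 = 0.167507
  k=2: C(7,2)·0.365^2·0.635^5 = 0.288851
  k=3: C(7,3)·0.365^3·0.635^4 = 0.276721
Total = 0.774710

0.7747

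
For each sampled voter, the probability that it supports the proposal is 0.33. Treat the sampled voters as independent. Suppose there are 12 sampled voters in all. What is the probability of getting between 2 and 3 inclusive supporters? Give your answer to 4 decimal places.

X ~ Binomial(12, 0.33); P(2 ≤ X ≤ 3) = Σ C(12,k) p^k (1−p)^(12−k) over k:
  k=2: C(12,2)·0.33^2·0.67^10 = 0.131015
  k=3: C(12,3)·0.33^3·0.67^9 = 0.215099
Total = 0.346113

0.3461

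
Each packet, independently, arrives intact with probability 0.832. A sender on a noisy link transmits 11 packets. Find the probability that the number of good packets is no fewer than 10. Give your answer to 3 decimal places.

X ~ Binomial(11, 0.832); P(X ≥ 10) = Σ C(11,k) p^k (1−p)^(11−k) over k:
  k=10: C(11,10)·0.832^10·0.168^1 = 0.29372
  k=11: C(11,11)·0.832^11·0.168^0 = 0.13224
Total = 0.42596

0.426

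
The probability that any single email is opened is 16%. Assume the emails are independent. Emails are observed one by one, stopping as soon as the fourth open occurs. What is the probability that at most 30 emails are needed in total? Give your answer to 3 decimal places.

0.730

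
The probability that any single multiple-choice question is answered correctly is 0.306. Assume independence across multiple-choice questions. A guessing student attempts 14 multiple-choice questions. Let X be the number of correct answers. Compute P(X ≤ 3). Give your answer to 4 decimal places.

0.3371

X ~ Binomial(14, 0.306); P(X ≤ 3) = Σ C(14,k) p^k (1−p)^(14−k) over k:
  k=0: C(14,0)·0.306^0·0.694^14 = 0.006012
  k=1: C(14,1)·0.306^1·0.694^13 = 0.037113
  k=2: C(14,2)·0.306^2·0.694^12 = 0.106365
  k=3: C(14,3)·0.306^3·0.694^11 = 0.187594
Total = 0.337084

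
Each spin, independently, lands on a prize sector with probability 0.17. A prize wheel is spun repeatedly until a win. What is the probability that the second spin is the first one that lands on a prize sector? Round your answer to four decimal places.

Geometric (trials to first success), p = 0.17.
P(Y = 2) = (1−p)^1 · p = 0.83 · 0.17 = 0.141100

0.1411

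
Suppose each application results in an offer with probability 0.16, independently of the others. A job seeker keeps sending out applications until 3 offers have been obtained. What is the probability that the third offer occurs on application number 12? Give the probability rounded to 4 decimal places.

Y = trial on which the third success occurs; negative binomial, r=3, p=0.16.
P(Y=12) = C(11,2) · p^3 · (1−p)^9
= 55 · 0.004096 · 0.20822 = 0.046907

0.0469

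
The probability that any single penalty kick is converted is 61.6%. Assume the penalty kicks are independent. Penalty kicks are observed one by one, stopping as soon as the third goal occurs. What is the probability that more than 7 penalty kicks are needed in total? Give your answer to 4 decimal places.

Needing more than 7 penalty kicks ⇔ fewer than 3 successes in the first 7. With X ~ Binomial(7, 0.616), P(Y > 7) = P(X ≤ 2).
  k=0: C(7,0)·0.616^0·0.384^7 = 0.001231
  k=1: C(7,1)·0.616^1·0.384^6 = 0.013825
  k=2: C(7,2)·0.616^2·0.384^5 = 0.066533
P(X ≤ 2) = 0.081589

0.0816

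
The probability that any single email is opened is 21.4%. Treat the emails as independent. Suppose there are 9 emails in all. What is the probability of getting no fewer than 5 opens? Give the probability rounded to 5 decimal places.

0.02599

X ~ Binomial(9, 0.214); P(X ≥ 5) = Σ C(9,k) p^k (1−p)^(9−k) over k:
  k=5: C(9,5)·0.214^5·0.786^4 = 0.0215839
  k=6: C(9,6)·0.214^6·0.786^3 = 0.0039177
  k=7: C(9,7)·0.214^7·0.786^2 = 0.0004571
  k=8: C(9,8)·0.214^8·0.786^1 = 0.0000311
  k=9: C(9,9)·0.214^9·0.786^0 = 0.0000009
Total = 0.0259908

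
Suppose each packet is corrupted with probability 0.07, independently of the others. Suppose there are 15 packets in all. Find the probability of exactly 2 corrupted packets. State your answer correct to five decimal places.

0.20029

X ~ Binomial(n=15, p=0.07).
P(X=2) = C(15,2) · p^2 · (1−p)^13
= 105 · 0.0049 · 0.38929 = 0.2002920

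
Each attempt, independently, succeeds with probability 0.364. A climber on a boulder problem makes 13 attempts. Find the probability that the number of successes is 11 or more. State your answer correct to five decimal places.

X ~ Binomial(13, 0.364); P(X ≥ 11) = Σ C(13,k) p^k (1−p)^(13−k) over k:
  k=11: C(13,11)·0.364^11·0.636^2 = 0.0004689
  k=12: C(13,12)·0.364^12·0.636^1 = 0.0000447
  k=13: C(13,13)·0.364^13·0.636^0 = 0.0000020
Total = 0.0005156

0.00052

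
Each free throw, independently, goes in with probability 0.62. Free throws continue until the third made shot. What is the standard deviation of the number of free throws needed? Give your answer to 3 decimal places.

1.722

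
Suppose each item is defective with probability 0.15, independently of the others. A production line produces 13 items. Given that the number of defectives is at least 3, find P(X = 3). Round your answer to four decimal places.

X ~ Binomial(13, 0.15). Want P(X=3 | X≥3) = P(X=3) / P(X≥3).
P(X=3) = C(13,3)·0.15^3·0.85^10 = 0.190033
P(X≥3) = 1 − 0.120905 − 0.277371 − 0.293687 = 0.308036
Ratio = 0.190033 / 0.308036 = 0.616919

0.6169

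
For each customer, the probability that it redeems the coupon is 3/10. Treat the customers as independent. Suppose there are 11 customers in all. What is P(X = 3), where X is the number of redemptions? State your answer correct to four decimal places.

0.2568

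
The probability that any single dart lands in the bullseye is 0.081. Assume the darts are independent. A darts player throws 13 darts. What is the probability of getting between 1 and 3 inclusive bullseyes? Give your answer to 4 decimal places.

X ~ Binomial(13, 0.081); P(1 ≤ X ≤ 3) = Σ C(13,k) p^k (1−p)^(13−k) over k:
  k=1: C(13,1)·0.081^1·0.919^12 = 0.382133
  k=2: C(13,2)·0.081^2·0.919^11 = 0.202086
  k=3: C(13,3)·0.081^3·0.919^10 = 0.065309
Total = 0.649528

0.6495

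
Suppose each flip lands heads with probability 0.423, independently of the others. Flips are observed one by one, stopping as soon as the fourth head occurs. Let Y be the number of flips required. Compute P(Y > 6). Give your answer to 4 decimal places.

0.7875

Needing more than 6 flips ⇔ fewer than 4 successes in the first 6. With X ~ Binomial(6, 0.423), P(Y > 6) = P(X ≤ 3).
  k=0: C(6,0)·0.423^0·0.577^6 = 0.036902
  k=1: C(6,1)·0.423^1·0.577^5 = 0.162319
  k=2: C(6,2)·0.423^2·0.577^4 = 0.297492
  k=3: C(6,3)·0.423^3·0.577^3 = 0.290789
P(X ≤ 3) = 0.787503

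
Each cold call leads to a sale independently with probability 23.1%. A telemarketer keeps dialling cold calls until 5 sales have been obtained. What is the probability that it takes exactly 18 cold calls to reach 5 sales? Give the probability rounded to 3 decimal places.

0.051

Y = trial on which the fifth success occurs; negative binomial, r=5, p=0.231.
P(Y=18) = C(17,4) · p^5 · (1−p)^13
= 2380 · 0.00065775 · 0.032888 = 0.05148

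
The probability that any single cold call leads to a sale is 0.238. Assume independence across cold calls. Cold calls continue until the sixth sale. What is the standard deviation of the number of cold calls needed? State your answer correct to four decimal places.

8.9841

Y = total cold calls until the sixth success; negative binomial with r=6, p=0.238.
SD(Y) = √[r(1−p)/p²] = √(80.714639) = 8.984133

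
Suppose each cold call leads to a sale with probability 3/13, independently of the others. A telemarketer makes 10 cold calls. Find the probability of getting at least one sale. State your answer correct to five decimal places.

P(at least one) = 1 − P(none) = 1 − (1 − 0.230769)^10
= 1 − 0.0725382 = 0.9274618

0.92746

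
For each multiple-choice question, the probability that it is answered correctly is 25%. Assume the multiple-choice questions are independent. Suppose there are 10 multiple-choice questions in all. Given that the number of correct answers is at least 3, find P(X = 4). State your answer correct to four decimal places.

0.3077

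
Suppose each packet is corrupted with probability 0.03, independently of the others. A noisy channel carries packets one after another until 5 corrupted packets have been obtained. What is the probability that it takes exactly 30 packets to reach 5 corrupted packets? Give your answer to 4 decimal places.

Y = trial on which the fifth success occurs; negative binomial, r=5, p=0.03.
P(Y=30) = C(29,4) · p^5 · (1−p)^25
= 23751 · 2.43e-08 · 0.46697 = 0.000270

0.0003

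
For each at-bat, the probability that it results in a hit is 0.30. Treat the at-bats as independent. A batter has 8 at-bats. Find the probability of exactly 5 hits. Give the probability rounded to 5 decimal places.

0.04668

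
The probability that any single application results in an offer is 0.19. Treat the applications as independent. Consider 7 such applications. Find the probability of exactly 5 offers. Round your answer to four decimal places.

0.0034

X ~ Binomial(n=7, p=0.19).
P(X=5) = C(7,5) · p^5 · (1−p)^2
= 21 · 0.00024761 · 0.6561 = 0.003412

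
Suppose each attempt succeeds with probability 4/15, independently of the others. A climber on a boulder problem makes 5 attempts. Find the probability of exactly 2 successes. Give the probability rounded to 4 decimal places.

0.2804

X ~ Binomial(n=5, p=0.266667).
P(X=2) = C(5,2) · p^2 · (1−p)^3
= 10 · 0.071111 · 0.39437 = 0.280441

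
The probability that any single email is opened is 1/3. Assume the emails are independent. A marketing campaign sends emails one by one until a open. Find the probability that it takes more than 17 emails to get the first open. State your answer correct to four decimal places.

Y = number of emails to the first success; geometric, p = 0.333333.
P(Y > 17) = P(first 17 all fail) = (1−p)^17 = 0.001015

0.0010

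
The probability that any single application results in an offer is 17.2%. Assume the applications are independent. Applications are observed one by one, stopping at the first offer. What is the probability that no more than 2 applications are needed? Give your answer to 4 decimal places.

0.3144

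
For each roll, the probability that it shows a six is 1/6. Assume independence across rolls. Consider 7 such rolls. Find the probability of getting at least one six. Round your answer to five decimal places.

0.72092

P(at least one) = 1 − P(none) = 1 − (1 − 0.166667)^7
= 1 − 0.2790816 = 0.7209184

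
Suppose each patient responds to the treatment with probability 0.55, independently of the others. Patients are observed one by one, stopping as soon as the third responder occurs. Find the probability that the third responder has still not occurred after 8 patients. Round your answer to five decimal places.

0.08846

Needing more than 8 patients ⇔ fewer than 3 successes in the first 8. With X ~ Binomial(8, 0.55), P(Y > 8) = P(X ≤ 2).
  k=0: C(8,0)·0.55^0·0.45^8 = 0.0016815
  k=1: C(8,1)·0.55^1·0.45^7 = 0.0164415
  k=2: C(8,2)·0.55^2·0.45^6 = 0.0703329
P(X ≤ 2) = 0.0884559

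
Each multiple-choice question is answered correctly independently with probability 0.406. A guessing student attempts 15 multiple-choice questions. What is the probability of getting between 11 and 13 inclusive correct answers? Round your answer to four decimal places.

0.0106

X ~ Binomial(15, 0.406); P(11 ≤ X ≤ 13) = Σ C(15,k) p^k (1−p)^(15−k) over k:
  k=11: C(15,11)·0.406^11·0.594^4 = 0.008396
  k=12: C(15,12)·0.406^12·0.594^3 = 0.001913
  k=13: C(15,13)·0.406^13·0.594^2 = 0.000302
Total = 0.010610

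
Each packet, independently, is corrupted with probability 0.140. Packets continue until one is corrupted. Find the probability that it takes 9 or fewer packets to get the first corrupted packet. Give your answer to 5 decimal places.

Y = number of packets to the first success; geometric, p = 0.14.
P(Y ≤ 9) = 1 − (1−p)^9 = 1 − 0.2573274 = 0.7426726

0.74267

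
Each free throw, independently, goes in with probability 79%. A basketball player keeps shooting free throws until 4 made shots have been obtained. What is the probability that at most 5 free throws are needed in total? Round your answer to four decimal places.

0.7167

Finishing within 5 free throws ⇔ at least 4 successes in the first 5. With X ~ Binomial(5, 0.79), P(Y ≤ 5) = 1 − P(X ≤ 3).
  k=0: C(5,0)·0.79^0·0.21^5 = 0.000408
  k=1: C(5,1)·0.79^1·0.21^4 = 0.007682
  k=2: C(5,2)·0.79^2·0.21^3 = 0.057798
  k=3: C(5,3)·0.79^3·0.21^2 = 0.217430
1 − 0.283319 = 0.716681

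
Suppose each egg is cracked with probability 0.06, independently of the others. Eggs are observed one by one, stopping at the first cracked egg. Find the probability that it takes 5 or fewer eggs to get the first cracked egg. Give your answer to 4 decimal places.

0.2661

Y = number of eggs to the first success; geometric, p = 0.06.
P(Y ≤ 5) = 1 − (1−p)^5 = 1 − 0.733904 = 0.266096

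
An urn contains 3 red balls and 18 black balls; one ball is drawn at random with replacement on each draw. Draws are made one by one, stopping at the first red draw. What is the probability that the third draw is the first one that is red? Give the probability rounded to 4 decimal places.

0.1050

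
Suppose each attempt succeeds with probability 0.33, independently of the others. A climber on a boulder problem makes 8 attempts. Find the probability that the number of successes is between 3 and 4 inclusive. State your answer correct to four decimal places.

0.4390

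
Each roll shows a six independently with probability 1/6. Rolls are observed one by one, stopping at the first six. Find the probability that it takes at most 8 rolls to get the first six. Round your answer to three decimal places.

0.767

Y = number of rolls to the first success; geometric, p = 0.166667.
P(Y ≤ 8) = 1 − (1−p)^8 = 1 − 0.23257 = 0.76743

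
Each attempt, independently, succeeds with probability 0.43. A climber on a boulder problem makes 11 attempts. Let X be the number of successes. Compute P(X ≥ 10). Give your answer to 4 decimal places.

0.0014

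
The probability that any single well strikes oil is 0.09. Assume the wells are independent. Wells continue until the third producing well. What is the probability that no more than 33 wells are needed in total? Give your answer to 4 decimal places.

0.5804

Finishing within 33 wells ⇔ at least 3 successes in the first 33. With X ~ Binomial(33, 0.09), P(Y ≤ 33) = 1 − P(X ≤ 2).
  k=0: C(33,0)·0.09^0·0.91^33 = 0.044501
  k=1: C(33,1)·0.09^1·0.91^32 = 0.145238
  k=2: C(33,2)·0.09^2·0.91^31 = 0.229828
1 − 0.419566 = 0.580434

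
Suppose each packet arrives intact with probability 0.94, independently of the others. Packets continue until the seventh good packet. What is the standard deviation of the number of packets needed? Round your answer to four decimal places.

Y = total packets until the seventh success; negative binomial with r=7, p=0.94.
SD(Y) = √[r(1−p)/p²] = √(0.475328) = 0.689440

0.6894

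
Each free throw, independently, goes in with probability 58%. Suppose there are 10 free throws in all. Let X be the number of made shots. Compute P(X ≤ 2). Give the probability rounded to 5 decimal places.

0.01719

X ~ Binomial(10, 0.58); P(X ≤ 2) = Σ C(10,k) p^k (1−p)^(10−k) over k:
  k=0: C(10,0)·0.58^0·0.42^10 = 0.0001708
  k=1: C(10,1)·0.58^1·0.42^9 = 0.0023587
  k=2: C(10,2)·0.58^2·0.42^8 = 0.0146576
Total = 0.0171871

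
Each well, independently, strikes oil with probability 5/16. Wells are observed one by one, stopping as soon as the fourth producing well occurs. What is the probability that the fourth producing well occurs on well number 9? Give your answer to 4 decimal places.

0.0820

Y = trial on which the fourth success occurs; negative binomial, r=4, p=0.3125.
P(Y=9) = C(8,3) · p^4 · (1−p)^5
= 56 · 0.0095367 · 0.15359 = 0.082026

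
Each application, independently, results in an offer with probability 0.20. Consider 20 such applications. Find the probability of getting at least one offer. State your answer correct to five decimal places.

P(at least one) = 1 − P(none) = 1 − (1 − 0.20)^20
= 1 − 0.0115292 = 0.9884708

0.98847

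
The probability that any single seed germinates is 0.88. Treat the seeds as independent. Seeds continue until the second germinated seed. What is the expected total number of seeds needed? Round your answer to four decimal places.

Y = total seeds until the second success; negative binomial with r=2, p=0.88.
E[Y] = r / p = 2 / 0.88 = 2.272727

2.2727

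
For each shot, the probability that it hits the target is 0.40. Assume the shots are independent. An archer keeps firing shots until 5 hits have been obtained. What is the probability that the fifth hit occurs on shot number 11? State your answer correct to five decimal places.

Y = trial on which the fifth success occurs; negative binomial, r=5, p=0.40.
P(Y=11) = C(10,4) · p^5 · (1−p)^6
= 210 · 0.01024 · 0.046656 = 0.1003291

0.10033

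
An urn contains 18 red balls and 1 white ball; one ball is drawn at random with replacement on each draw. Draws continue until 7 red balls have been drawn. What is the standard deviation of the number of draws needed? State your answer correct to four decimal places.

0.6407

Y = total draws until the seventh success; negative binomial with r=7, p=0.947368.
SD(Y) = √[r(1−p)/p²] = √(0.410494) = 0.640698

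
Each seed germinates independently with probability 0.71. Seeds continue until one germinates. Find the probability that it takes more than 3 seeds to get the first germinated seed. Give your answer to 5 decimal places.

Y = number of seeds to the first success; geometric, p = 0.71.
P(Y > 3) = P(first 3 all fail) = (1−p)^3 = 0.0243890

0.02439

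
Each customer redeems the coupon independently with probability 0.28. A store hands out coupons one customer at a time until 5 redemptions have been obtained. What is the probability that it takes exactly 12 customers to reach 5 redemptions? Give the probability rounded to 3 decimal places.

Y = trial on which the fifth success occurs; negative binomial, r=5, p=0.28.
P(Y=12) = C(11,4) · p^5 · (1−p)^7
= 330 · 0.001721 · 0.10031 = 0.05697

0.057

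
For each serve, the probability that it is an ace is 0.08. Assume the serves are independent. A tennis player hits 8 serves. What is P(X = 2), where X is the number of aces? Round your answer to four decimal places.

0.1087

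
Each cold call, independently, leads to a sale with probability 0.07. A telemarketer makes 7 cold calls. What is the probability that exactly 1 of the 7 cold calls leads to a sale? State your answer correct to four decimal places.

X ~ Binomial(n=7, p=0.07).
P(X=1) = C(7,1) · p^1 · (1−p)^6
= 7 · 0.07 · 0.64699 = 0.317025

0.3170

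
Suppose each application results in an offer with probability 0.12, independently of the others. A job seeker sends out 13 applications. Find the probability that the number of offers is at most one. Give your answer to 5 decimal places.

0.52624

X ~ Binomial(13, 0.12); P(X ≤ 1) = Σ C(13,k) p^k (1−p)^(13−k) over k:
  k=0: C(13,0)·0.12^0·0.88^13 = 0.1897906
  k=1: C(13,1)·0.12^1·0.88^12 = 0.3364470
Total = 0.5262376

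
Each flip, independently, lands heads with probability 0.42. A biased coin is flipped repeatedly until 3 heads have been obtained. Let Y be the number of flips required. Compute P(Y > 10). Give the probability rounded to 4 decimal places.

Needing more than 10 flips ⇔ fewer than 3 successes in the first 10. With X ~ Binomial(10, 0.42), P(Y > 10) = P(X ≤ 2).
  k=0: C(10,0)·0.42^0·0.58^10 = 0.004308
  k=1: C(10,1)·0.42^1·0.58^9 = 0.031196
  k=2: C(10,2)·0.42^2·0.58^8 = 0.101656
P(X ≤ 2) = 0.137161

0.1372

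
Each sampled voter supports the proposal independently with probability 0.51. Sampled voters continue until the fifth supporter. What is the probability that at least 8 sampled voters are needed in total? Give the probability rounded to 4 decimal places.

0.7567

Needing more than 7 sampled voters ⇔ fewer than 5 successes in the first 7. With X ~ Binomial(7, 0.51), P(Y > 7) = P(X ≤ 4).
  k=0: C(7,0)·0.51^0·0.49^7 = 0.006782
  k=1: C(7,1)·0.51^1·0.49^6 = 0.049413
  k=2: C(7,2)·0.51^2·0.49^5 = 0.154291
  k=3: C(7,3)·0.51^3·0.49^4 = 0.267647
  k=4: C(7,4)·0.51^4·0.49^3 = 0.278572
P(X ≤ 4) = 0.756705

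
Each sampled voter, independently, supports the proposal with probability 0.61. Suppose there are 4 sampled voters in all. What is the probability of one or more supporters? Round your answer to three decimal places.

P(at least one) = 1 − P(none) = 1 − (1 − 0.61)^4
= 1 − 0.02313 = 0.97687

0.977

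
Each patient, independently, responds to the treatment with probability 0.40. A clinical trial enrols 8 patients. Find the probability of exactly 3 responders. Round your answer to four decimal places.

0.2787

X ~ Binomial(n=8, p=0.40).
P(X=3) = C(8,3) · p^3 · (1−p)^5
= 56 · 0.064 · 0.07776 = 0.278692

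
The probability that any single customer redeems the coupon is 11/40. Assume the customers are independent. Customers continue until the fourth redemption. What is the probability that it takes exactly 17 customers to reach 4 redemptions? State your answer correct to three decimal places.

0.049

Y = trial on which the fourth success occurs; negative binomial, r=4, p=0.275.
P(Y=17) = C(16,3) · p^4 · (1−p)^13
= 560 · 0.0057191 · 0.01529 = 0.04897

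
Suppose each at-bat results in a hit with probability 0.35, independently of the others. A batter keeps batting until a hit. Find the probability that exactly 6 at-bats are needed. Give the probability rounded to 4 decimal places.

0.0406

Geometric (trials to first success), p = 0.35.
P(Y = 6) = (1−p)^5 · p = 0.11603 · 0.35 = 0.040610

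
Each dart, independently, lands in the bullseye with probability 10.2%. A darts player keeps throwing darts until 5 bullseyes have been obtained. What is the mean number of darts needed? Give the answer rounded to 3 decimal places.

49.020

Y = total darts until the fifth success; negative binomial with r=5, p=0.102.
E[Y] = r / p = 5 / 0.102 = 49.01961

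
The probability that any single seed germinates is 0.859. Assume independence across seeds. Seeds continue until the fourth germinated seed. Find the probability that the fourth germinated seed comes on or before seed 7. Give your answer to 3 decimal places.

0.990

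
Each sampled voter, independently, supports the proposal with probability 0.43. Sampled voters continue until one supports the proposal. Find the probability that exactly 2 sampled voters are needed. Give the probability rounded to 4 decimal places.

Geometric (trials to first success), p = 0.43.
P(Y = 2) = (1−p)^1 · p = 0.57 · 0.43 = 0.245100

0.2451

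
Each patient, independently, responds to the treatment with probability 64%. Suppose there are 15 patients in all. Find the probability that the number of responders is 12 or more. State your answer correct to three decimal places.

X ~ Binomial(15, 0.64); P(X ≥ 12) = Σ C(15,k) p^k (1−p)^(15−k) over k:
  k=12: C(15,12)·0.64^12·0.36^3 = 0.10025
  k=13: C(15,13)·0.64^13·0.36^2 = 0.04113
  k=14: C(15,14)·0.64^14·0.36^1 = 0.01045
  k=15: C(15,15)·0.64^15·0.36^0 = 0.00124
Total = 0.15306

0.153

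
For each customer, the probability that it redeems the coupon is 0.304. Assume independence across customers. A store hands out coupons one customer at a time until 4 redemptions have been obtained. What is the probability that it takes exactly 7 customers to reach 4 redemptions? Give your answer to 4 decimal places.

Y = trial on which the fourth success occurs; negative binomial, r=4, p=0.304.
P(Y=7) = C(6,3) · p^4 · (1−p)^3
= 20 · 0.0085407 · 0.33715 = 0.057591

0.0576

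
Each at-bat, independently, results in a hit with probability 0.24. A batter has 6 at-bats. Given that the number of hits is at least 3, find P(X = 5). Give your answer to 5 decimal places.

0.02359

X ~ Binomial(6, 0.24). Want P(X=5 | X≥3) = P(X=5) / P(X≥3).
P(X=5) = C(6,5)·0.24^5·0.76^1 = 0.0036310
P(X≥3) = 1 − 0.1926999 − 0.3651157 − 0.2882492 = 0.1539352
Ratio = 0.0036310 / 0.1539352 = 0.0235876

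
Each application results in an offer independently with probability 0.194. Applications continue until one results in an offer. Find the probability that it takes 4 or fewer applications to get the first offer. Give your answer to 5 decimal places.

0.57797

Y = number of applications to the first success; geometric, p = 0.194.
P(Y ≤ 4) = 1 − (1−p)^4 = 1 − 0.4220269 = 0.5779731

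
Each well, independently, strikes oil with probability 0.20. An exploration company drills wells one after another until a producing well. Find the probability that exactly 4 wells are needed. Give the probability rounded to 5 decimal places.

Geometric (trials to first success), p = 0.20.
P(Y = 4) = (1−p)^3 · p = 0.512 · 0.20 = 0.1024000

0.10240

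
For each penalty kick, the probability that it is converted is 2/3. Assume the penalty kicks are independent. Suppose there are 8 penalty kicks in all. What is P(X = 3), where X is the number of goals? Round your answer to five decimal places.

X ~ Binomial(n=8, p=0.666667).
P(X=3) = C(8,3) · p^3 · (1−p)^5
= 56 · 0.2963 · 0.0041152 = 0.0682823

0.06828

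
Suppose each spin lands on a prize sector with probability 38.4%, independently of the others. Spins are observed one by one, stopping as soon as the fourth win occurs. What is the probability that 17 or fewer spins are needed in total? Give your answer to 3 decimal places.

0.939

Finishing within 17 spins ⇔ at least 4 successes in the first 17. With X ~ Binomial(17, 0.384), P(Y ≤ 17) = 1 − P(X ≤ 3).
  k=0: C(17,0)·0.384^0·0.616^17 = 0.00026
  k=1: C(17,1)·0.384^1·0.616^16 = 0.00281
  k=2: C(17,2)·0.384^2·0.616^15 = 0.01399
  k=3: C(17,3)·0.384^3·0.616^14 = 0.04361
1 − 0.06068 = 0.93932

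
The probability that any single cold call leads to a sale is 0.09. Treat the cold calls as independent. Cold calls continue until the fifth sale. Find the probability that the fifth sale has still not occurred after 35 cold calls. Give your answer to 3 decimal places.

Needing more than 35 cold calls ⇔ fewer than 5 successes in the first 35. With X ~ Binomial(35, 0.09), P(Y > 35) = P(X ≤ 4).
  k=0: C(35,0)·0.09^0·0.91^35 = 0.03685
  k=1: C(35,1)·0.09^1·0.91^34 = 0.12756
  k=2: C(35,2)·0.09^2·0.91^33 = 0.21447
  k=3: C(35,3)·0.09^3·0.91^32 = 0.23333
  k=4: C(35,4)·0.09^4·0.91^31 = 0.18461
P(X ≤ 4) = 0.79682

0.797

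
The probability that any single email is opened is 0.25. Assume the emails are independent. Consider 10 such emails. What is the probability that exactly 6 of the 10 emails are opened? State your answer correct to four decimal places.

X ~ Binomial(n=10, p=0.25).
P(X=6) = C(10,6) · p^6 · (1−p)^4
= 210 · 0.00024414 · 0.31641 = 0.016222

0.0162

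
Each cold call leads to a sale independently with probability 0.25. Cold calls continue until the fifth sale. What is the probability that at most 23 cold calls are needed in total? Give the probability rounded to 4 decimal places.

Finishing within 23 cold calls ⇔ at least 5 successes in the first 23. With X ~ Binomial(23, 0.25), P(Y ≤ 23) = 1 − P(X ≤ 4).
  k=0: C(23,0)·0.25^0·0.75^23 = 0.001338
  k=1: C(23,1)·0.25^1·0.75^22 = 0.010257
  k=2: C(23,2)·0.25^2·0.75^21 = 0.037609
  k=3: C(23,3)·0.25^3·0.75^20 = 0.087753
  k=4: C(23,4)·0.25^4·0.75^19 = 0.146256
1 − 0.283212 = 0.716788

0.7168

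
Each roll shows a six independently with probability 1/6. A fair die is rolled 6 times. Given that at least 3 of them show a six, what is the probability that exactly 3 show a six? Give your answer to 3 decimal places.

X ~ Binomial(6, 0.166667). Want P(X=3 | X≥3) = P(X=3) / P(X≥3).
P(X=3) = C(6,3)·0.166667^3·0.833333^3 = 0.05358
P(X≥3) = 1 − 0.33490 − 0.40188 − 0.20094 = 0.06229
Ratio = 0.05358 / 0.06229 = 0.86029

0.860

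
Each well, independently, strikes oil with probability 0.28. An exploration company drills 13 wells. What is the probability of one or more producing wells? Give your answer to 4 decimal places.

0.9860

P(at least one) = 1 − P(none) = 1 − (1 − 0.28)^13
= 1 − 0.013974 = 0.986026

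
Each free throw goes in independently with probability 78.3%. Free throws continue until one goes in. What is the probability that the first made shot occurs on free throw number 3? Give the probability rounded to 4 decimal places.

0.0369

Geometric (trials to first success), p = 0.783.
P(Y = 3) = (1−p)^2 · p = 0.047089 · 0.783 = 0.036871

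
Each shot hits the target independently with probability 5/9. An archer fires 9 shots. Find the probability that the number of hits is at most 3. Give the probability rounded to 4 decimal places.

X ~ Binomial(9, 0.555556); P(X ≤ 3) = Σ C(9,k) p^k (1−p)^(9−k) over k:
  k=0: C(9,0)·0.555556^0·0.444444^9 = 0.000677
  k=1: C(9,1)·0.555556^1·0.444444^8 = 0.007612
  k=2: C(9,2)·0.555556^2·0.444444^7 = 0.038061
  k=3: C(9,3)·0.555556^3·0.444444^6 = 0.111011
Total = 0.157361

0.1574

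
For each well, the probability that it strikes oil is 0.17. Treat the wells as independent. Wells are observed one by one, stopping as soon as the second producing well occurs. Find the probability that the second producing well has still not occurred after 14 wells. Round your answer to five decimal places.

Needing more than 14 wells ⇔ fewer than 2 successes in the first 14. With X ~ Binomial(14, 0.17), P(Y > 14) = P(X ≤ 1).
  k=0: C(14,0)·0.17^0·0.83^14 = 0.0736365
  k=1: C(14,1)·0.17^1·0.83^13 = 0.2111505
P(X ≤ 1) = 0.2847870

0.28479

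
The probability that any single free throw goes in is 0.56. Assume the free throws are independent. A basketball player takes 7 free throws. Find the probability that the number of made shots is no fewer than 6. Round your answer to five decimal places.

0.11226

X ~ Binomial(7, 0.56); P(X ≥ 6) = Σ C(7,k) p^k (1−p)^(7−k) over k:
  k=6: C(7,6)·0.56^6·0.44^1 = 0.0949902
  k=7: C(7,7)·0.56^7·0.44^0 = 0.0172709
Total = 0.1122612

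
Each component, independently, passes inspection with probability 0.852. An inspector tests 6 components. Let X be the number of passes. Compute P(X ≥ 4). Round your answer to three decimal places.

X ~ Binomial(6, 0.852); P(X ≥ 4) = Σ C(6,k) p^k (1−p)^(6−k) over k:
  k=4: C(6,4)·0.852^4·0.148^2 = 0.17313
  k=5: C(6,5)·0.852^5·0.148^1 = 0.39867
  k=6: C(6,6)·0.852^6·0.148^0 = 0.38251
Total = 0.95430

0.954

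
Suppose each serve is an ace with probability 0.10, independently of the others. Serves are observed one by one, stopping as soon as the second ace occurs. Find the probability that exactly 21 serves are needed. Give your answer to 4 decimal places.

0.0270

Y = trial on which the second success occurs; negative binomial, r=2, p=0.10.
P(Y=21) = C(20,1) · p^2 · (1−p)^19
= 20 · 0.01 · 0.13509 = 0.027017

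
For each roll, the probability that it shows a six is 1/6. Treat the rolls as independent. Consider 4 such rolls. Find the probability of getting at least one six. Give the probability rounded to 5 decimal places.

P(at least one) = 1 − P(none) = 1 − (1 − 0.166667)^4
= 1 − 0.4822531 = 0.5177469

0.51775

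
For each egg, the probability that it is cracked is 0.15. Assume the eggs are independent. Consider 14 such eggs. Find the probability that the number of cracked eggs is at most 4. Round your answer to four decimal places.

0.9533

X ~ Binomial(14, 0.15); P(X ≤ 4) = Σ C(14,k) p^k (1−p)^(14−k) over k:
  k=0: C(14,0)·0.15^0·0.85^14 = 0.102770
  k=1: C(14,1)·0.15^1·0.85^13 = 0.253902
  k=2: C(14,2)·0.15^2·0.85^12 = 0.291240
  k=3: C(14,3)·0.15^3·0.85^11 = 0.205581
  k=4: C(14,4)·0.15^4·0.85^10 = 0.099767
Total = 0.953260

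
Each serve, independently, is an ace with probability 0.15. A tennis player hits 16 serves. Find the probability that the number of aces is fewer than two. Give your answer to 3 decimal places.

X ~ Binomial(16, 0.15); P(X ≤ 1) = Σ C(16,k) p^k (1−p)^(16−k) over k:
  k=0: C(16,0)·0.15^0·0.85^16 = 0.07425
  k=1: C(16,1)·0.15^1·0.85^15 = 0.20965
Total = 0.28390

0.284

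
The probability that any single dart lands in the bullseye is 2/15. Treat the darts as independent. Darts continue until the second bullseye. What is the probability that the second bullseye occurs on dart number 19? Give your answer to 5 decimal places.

Y = trial on which the second success occurs; negative binomial, r=2, p=0.133333.
P(Y=19) = C(18,1) · p^2 · (1−p)^17
= 18 · 0.017778 · 0.087798 = 0.0280954

0.02810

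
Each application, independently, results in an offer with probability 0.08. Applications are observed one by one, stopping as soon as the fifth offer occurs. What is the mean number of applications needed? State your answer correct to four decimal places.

Y = total applications until the fifth success; negative binomial with r=5, p=0.08.
E[Y] = r / p = 5 / 0.08 = 62.500000

62.5000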